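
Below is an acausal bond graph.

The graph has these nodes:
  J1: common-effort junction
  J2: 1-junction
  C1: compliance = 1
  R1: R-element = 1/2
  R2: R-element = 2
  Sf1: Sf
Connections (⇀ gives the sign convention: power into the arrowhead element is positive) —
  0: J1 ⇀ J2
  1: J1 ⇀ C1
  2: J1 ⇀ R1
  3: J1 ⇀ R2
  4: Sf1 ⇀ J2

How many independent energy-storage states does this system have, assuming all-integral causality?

β4 →Sf1  (Sf1 fixes flow; stroke at Sf1)
β0 →J2  (J2: bond 4 brought flow, rest push out)
β1 →J1  (C1 outputs effort q/C1)
β2 →R1  (J1 effort already set via bond 1)
β3 →R2  (common-e at J1 fixed by 1)

1  (C1 all integral)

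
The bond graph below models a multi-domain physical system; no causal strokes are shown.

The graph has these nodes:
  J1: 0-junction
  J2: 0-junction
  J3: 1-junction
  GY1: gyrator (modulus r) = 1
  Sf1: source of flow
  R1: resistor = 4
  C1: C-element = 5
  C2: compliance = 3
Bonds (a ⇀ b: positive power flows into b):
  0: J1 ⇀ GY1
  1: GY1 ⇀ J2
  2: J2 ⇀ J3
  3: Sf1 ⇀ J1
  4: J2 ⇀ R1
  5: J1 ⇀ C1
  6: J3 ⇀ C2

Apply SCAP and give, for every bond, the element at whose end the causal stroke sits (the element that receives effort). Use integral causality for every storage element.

#3 →Sf1  (Sf1 fixes flow; stroke at Sf1)
#5 →J1  (prefer integral on C1)
#0 →GY1  (common-e at J1 fixed by 5)
#1 →GY1  (GY1 both-in/both-out from 0)
#6 →J3  (C2: C, integral causality)
#2 →J2  (J3 needs exactly one f-in)
#4 →R1  (J2: bond 2 brought effort, rest push out)

b0 stroke→GY1
b1 stroke→GY1
b2 stroke→J2
b3 stroke→Sf1
b4 stroke→R1
b5 stroke→J1
b6 stroke→J3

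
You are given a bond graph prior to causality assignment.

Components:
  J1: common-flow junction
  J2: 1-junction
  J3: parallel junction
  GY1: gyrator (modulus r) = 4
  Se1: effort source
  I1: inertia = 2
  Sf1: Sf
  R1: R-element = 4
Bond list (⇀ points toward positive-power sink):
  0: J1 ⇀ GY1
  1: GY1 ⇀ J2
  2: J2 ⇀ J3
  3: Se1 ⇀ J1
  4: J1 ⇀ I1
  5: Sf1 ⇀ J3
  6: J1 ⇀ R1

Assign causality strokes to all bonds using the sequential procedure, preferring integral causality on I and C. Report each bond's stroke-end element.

#0 stroke→J1
#1 stroke→J2
#2 stroke→J3
#3 stroke→J1
#4 stroke→I1
#5 stroke→Sf1
#6 stroke→J1

β3 stroke at J1  (source Se1 imposes e)
β5 stroke at Sf1  (Sf1 fixes flow; stroke at Sf1)
β2 stroke at J3  (closing 0-jn rule on J3)
β1 stroke at J2  (J2: bond 2 brought flow, rest push out)
β0 stroke at J1  (through GY1, causality inverts; strokes same side of GY1)
β4 stroke at I1  (I1 outputs flow p/I1)
β6 stroke at J1  (common-f at J1 fixed by 4)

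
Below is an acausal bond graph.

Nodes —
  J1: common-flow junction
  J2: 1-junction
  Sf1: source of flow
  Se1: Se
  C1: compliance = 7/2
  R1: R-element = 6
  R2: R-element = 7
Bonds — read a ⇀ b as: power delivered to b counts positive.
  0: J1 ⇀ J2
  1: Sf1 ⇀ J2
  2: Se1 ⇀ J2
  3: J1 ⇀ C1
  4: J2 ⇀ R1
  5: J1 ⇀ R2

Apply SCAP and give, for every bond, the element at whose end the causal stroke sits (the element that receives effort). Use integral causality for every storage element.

bond 0 stroke at J2
bond 1 stroke at Sf1
bond 2 stroke at J2
bond 3 stroke at J1
bond 4 stroke at J2
bond 5 stroke at J1

β1 |Sf1  (Sf1 fixes flow; stroke at Sf1)
β2 |J2  (Se1 (Se) sets effort on bond)
β0 |J2  (J2: bond 1 brought flow, rest push out)
β4 |J2  (common-f at J2 fixed by 1)
β3 |J1  (J1: bond 0 brought flow, rest push out)
β5 |J1  (common-f at J1 fixed by 0)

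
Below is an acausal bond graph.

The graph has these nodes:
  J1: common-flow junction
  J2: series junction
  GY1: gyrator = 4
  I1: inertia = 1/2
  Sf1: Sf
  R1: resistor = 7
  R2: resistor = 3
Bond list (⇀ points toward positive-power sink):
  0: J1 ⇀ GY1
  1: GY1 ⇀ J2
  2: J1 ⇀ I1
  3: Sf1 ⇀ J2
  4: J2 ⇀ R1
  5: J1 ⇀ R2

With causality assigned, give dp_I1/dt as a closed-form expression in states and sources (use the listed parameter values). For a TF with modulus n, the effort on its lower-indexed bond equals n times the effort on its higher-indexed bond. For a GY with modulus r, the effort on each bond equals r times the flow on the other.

b3 |Sf1  (source Sf1 imposes f)
b1 |J2  (common-f at J2 fixed by 3)
b4 |J2  (common-f at J2 fixed by 3)
b0 |J1  (GY1 both-in/both-out from 1)
b2 |I1  (I1: I, integral causality)
b5 |J1  (common-f at J1 fixed by 2)

dp_I1/dt = -4*F_Sf1 - 6*p_I1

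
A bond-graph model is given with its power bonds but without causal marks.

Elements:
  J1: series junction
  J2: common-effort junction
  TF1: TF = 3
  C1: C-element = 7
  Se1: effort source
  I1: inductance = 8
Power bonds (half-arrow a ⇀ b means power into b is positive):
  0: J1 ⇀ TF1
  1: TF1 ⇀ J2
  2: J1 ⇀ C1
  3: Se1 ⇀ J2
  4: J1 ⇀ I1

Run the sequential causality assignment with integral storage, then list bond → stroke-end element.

bond 3 stroke at J2  (source Se1 imposes e)
bond 1 stroke at TF1  (common-e at J2 fixed by 3)
bond 0 stroke at J1  (TF1 one-in-one-out from 1)
bond 2 stroke at J1  (prefer integral on C1)
bond 4 stroke at I1  (closing 1-jn rule on J1)

bond 0 →J1
bond 1 →TF1
bond 2 →J1
bond 3 →J2
bond 4 →I1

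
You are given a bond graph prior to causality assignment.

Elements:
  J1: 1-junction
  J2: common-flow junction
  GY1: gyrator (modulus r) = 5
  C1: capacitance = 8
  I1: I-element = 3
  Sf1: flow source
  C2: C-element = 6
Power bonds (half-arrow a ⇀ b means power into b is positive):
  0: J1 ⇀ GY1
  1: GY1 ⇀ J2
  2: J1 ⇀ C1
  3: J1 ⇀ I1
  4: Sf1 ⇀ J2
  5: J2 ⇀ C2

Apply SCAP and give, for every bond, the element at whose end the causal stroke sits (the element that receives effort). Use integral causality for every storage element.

b4 stroke→Sf1  (Sf1: flow source, stroke at near end)
b1 stroke→J2  (1-jn J2 has f-setter on 4)
b5 stroke→J2  (1-jn J2 has f-setter on 4)
b0 stroke→J1  (GY GY1: same side as bond 1)
b2 stroke→J1  (C1: C, integral causality)
b3 stroke→I1  (J1 needs exactly one f-in)

bond 0 →J1
bond 1 →J2
bond 2 →J1
bond 3 →I1
bond 4 →Sf1
bond 5 →J2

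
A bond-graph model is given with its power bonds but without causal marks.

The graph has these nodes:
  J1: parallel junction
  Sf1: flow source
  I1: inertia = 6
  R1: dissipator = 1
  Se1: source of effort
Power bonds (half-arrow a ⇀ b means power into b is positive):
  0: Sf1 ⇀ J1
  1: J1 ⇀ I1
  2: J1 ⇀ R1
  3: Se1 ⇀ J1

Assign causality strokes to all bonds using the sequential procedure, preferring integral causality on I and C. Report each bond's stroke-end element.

#0 →Sf1
#1 →I1
#2 →R1
#3 →J1

β0 →Sf1  (Sf1 fixes flow; stroke at Sf1)
β3 →J1  (source Se1 imposes e)
β1 →I1  (J1 effort already set via bond 3)
β2 →R1  (common-e at J1 fixed by 3)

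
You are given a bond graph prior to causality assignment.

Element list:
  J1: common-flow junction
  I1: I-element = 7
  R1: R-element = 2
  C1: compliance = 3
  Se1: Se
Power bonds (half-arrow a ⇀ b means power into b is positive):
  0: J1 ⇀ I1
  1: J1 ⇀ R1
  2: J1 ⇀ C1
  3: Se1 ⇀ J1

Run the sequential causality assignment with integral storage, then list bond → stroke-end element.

#3 stroke→J1  (source Se1 imposes e)
#0 stroke→I1  (I1: I, integral causality)
#1 stroke→J1  (1-jn J1 has f-setter on 0)
#2 stroke→J1  (J1: bond 0 brought flow, rest push out)

b0 |I1
b1 |J1
b2 |J1
b3 |J1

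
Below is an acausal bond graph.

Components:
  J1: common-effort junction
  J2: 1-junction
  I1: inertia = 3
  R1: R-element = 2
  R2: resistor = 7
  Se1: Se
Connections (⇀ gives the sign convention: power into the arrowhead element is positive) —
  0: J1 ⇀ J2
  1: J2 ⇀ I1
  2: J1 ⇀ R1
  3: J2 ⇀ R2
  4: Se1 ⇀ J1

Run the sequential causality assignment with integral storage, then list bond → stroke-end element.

bond 4 stroke→J1  (source Se1 imposes e)
bond 0 stroke→J2  (J1 effort already set via bond 4)
bond 2 stroke→R1  (common-e at J1 fixed by 4)
bond 1 stroke→I1  (I1: I, integral causality)
bond 3 stroke→J2  (J2: bond 1 brought flow, rest push out)

β0 |J2
β1 |I1
β2 |R1
β3 |J2
β4 |J1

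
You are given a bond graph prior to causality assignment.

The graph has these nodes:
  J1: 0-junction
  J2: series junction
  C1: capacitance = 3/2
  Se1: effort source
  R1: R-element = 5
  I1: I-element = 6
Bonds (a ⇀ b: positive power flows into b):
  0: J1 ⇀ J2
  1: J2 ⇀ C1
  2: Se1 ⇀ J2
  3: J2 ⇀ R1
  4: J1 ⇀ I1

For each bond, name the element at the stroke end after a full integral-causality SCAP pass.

bond 0 →J1
bond 1 →J2
bond 2 →J2
bond 3 →J2
bond 4 →I1

b2 |J2  (source Se1 imposes e)
b1 |J2  (C1: C, integral causality)
b4 |I1  (I1 integral (f out))
b0 |J1  (J1: last free bond brings effort in)
b3 |J2  (1-jn J2 has f-setter on 0)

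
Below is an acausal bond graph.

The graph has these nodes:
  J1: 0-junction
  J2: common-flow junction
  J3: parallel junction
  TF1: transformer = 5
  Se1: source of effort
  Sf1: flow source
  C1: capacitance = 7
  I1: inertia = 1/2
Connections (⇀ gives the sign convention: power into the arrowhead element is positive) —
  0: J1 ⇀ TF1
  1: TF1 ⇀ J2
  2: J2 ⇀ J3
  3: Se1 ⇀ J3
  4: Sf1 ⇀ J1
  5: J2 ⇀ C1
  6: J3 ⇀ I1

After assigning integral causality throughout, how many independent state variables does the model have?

bond 3 →J3  (Se1: effort source, stroke at far end)
bond 4 →Sf1  (Sf1: flow source, stroke at near end)
bond 0 →J1  (closing 0-jn rule on J1)
bond 2 →J2  (common-e at J3 fixed by 3)
bond 6 →I1  (common-e at J3 fixed by 3)
bond 1 →TF1  (TF1: transformer flips bond 0)
bond 5 →J2  (1-jn J2 has f-setter on 1)

2  (C1, I1 all integral)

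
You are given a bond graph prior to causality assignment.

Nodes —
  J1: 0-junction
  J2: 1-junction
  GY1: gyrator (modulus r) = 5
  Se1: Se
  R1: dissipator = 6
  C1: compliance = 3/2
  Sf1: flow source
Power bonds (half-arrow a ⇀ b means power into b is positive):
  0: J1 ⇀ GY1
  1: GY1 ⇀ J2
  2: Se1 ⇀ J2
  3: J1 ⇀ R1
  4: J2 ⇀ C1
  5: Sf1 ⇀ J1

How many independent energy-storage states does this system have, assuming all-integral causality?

1  (C1 all integral)

bond 2 |J2  (Se1 fixes effort; stroke away)
bond 5 |Sf1  (source Sf1 imposes f)
bond 4 |J2  (C1: C, integral causality)
bond 1 |GY1  (J2 needs exactly one f-in)
bond 0 |GY1  (GY1: gyrator matches bond 1)
bond 3 |J1  (J1 needs exactly one e-in)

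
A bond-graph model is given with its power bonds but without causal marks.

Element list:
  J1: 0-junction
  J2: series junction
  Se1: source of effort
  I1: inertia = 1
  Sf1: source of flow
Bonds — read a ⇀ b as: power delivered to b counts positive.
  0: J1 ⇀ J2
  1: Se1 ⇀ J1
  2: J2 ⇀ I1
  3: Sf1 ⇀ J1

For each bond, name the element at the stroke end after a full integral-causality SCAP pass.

bond 1 stroke→J1  (Se1 (Se) sets effort on bond)
bond 3 stroke→Sf1  (Sf1 (Sf) sets flow on bond)
bond 0 stroke→J2  (J1: bond 1 brought effort, rest push out)
bond 2 stroke→I1  (only one flow-in slot at J2)

β0 stroke at J2
β1 stroke at J1
β2 stroke at I1
β3 stroke at Sf1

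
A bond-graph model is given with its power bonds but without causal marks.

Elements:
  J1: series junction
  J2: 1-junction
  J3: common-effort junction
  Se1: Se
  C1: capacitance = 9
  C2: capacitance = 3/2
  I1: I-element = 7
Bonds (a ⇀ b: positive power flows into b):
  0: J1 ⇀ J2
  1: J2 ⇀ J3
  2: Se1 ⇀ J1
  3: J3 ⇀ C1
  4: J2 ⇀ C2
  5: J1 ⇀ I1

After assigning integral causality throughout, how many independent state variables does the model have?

bond 2 →J1  (source Se1 imposes e)
bond 3 →J3  (C1 integral (e out))
bond 1 →J2  (0-jn J3 has e-setter on 3)
bond 4 →J2  (C2 outputs effort q/C2)
bond 0 →J1  (J2 needs exactly one f-in)
bond 5 →I1  (only one flow-in slot at J1)

3  (C1, C2, I1 all integral)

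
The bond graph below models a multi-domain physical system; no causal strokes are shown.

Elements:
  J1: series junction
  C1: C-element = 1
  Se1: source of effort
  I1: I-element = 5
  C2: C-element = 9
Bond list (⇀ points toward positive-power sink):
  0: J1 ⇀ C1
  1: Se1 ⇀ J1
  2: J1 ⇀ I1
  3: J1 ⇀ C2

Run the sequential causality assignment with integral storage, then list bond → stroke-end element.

b1 stroke at J1  (Se1 fixes effort; stroke away)
b0 stroke at J1  (C1 outputs effort q/C1)
b2 stroke at I1  (I1 outputs flow p/I1)
b3 stroke at J1  (1-jn J1 has f-setter on 2)

β0 →J1
β1 →J1
β2 →I1
β3 →J1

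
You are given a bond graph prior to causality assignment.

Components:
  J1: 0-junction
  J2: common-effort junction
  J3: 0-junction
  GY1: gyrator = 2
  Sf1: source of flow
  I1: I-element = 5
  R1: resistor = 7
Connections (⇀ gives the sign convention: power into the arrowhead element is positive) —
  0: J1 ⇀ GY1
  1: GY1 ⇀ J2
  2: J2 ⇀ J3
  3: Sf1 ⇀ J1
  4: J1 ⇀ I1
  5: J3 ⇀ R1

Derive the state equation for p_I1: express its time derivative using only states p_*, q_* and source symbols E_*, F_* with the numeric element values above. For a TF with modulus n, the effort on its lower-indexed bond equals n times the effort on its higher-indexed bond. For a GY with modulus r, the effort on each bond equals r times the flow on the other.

dp_I1/dt = 4*F_Sf1/7 - 4*p_I1/35

bond 3 stroke→Sf1  (source Sf1 imposes f)
bond 4 stroke→I1  (prefer integral on I1)
bond 0 stroke→J1  (J1 needs exactly one e-in)
bond 1 stroke→J2  (GY1 both-in/both-out from 0)
bond 2 stroke→J3  (J2: bond 1 brought effort, rest push out)
bond 5 stroke→R1  (common-e at J3 fixed by 2)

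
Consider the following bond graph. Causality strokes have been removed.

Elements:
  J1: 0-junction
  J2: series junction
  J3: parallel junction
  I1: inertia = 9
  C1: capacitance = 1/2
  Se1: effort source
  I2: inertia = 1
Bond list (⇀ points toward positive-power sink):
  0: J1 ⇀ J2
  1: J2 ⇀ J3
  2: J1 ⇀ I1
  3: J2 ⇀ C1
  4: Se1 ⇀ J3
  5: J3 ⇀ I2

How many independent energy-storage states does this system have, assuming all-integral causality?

b4 stroke→J3  (Se1 (Se) sets effort on bond)
b1 stroke→J2  (common-e at J3 fixed by 4)
b5 stroke→I2  (common-e at J3 fixed by 4)
b2 stroke→I1  (I1 integral (f out))
b0 stroke→J1  (J1: last free bond brings effort in)
b3 stroke→J2  (J2 flow already set via bond 0)

3  (C1, I1, I2 all integral)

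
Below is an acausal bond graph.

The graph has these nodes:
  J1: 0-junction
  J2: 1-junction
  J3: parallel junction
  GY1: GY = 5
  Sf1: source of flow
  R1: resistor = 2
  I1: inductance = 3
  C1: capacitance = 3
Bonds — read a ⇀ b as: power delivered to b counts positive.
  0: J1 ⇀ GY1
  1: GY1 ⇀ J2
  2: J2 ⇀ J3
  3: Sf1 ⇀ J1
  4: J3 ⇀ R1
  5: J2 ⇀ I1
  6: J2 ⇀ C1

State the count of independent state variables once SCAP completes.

#3 |Sf1  (source Sf1 imposes f)
#0 |J1  (J1: last free bond brings effort in)
#1 |J2  (through GY1, causality inverts; strokes same side of GY1)
#5 |I1  (I1 integral (f out))
#2 |J2  (J2: bond 5 brought flow, rest push out)
#6 |J2  (J2: bond 5 brought flow, rest push out)
#4 |J3  (J3 needs exactly one e-in)

2  (C1, I1 all integral)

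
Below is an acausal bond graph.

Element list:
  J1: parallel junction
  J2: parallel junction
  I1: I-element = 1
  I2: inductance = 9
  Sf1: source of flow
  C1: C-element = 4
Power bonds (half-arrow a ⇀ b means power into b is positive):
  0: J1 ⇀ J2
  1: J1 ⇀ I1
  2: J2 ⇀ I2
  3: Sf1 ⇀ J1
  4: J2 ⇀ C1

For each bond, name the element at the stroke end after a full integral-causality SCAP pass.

b3 →Sf1  (Sf1 fixes flow; stroke at Sf1)
b1 →I1  (I1 outputs flow p/I1)
b0 →J1  (closing 0-jn rule on J1)
b2 →I2  (I2: I, integral causality)
b4 →J2  (J2 needs exactly one e-in)

b0 |J1
b1 |I1
b2 |I2
b3 |Sf1
b4 |J2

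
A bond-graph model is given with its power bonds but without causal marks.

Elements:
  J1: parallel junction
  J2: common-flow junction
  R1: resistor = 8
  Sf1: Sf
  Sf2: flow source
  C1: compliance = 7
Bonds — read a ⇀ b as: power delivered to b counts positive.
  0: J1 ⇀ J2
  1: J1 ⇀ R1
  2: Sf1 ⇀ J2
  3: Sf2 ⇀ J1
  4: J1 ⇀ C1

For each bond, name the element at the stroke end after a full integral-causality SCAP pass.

β0 stroke at J2
β1 stroke at R1
β2 stroke at Sf1
β3 stroke at Sf2
β4 stroke at J1

#2 stroke at Sf1  (Sf1: flow source, stroke at near end)
#3 stroke at Sf2  (Sf2 fixes flow; stroke at Sf2)
#0 stroke at J2  (1-jn J2 has f-setter on 2)
#4 stroke at J1  (prefer integral on C1)
#1 stroke at R1  (J1 effort already set via bond 4)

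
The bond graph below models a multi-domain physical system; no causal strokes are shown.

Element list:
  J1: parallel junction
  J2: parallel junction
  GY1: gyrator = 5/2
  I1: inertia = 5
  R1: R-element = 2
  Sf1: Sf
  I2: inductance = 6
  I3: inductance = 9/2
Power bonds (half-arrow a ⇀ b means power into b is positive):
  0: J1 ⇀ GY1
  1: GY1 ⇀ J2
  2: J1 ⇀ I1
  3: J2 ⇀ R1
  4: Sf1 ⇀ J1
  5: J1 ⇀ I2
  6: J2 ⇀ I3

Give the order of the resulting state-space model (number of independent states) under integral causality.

β4 |Sf1  (source Sf1 imposes f)
β2 |I1  (I1 integral (f out))
β5 |I2  (I2 integral (f out))
β0 |J1  (J1 needs exactly one e-in)
β1 |J2  (GY GY1: same side as bond 0)
β3 |R1  (J2 effort already set via bond 1)
β6 |I3  (0-jn J2 has e-setter on 1)

3  (I1, I2, I3 all integral)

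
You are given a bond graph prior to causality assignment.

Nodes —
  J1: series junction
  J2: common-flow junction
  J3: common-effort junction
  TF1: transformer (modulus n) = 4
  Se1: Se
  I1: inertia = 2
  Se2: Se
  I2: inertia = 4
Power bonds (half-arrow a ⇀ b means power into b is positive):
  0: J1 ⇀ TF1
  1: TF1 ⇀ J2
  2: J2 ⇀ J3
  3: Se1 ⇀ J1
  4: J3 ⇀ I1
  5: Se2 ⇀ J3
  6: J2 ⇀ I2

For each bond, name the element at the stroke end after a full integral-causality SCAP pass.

bond 3 →J1  (Se1 fixes effort; stroke away)
bond 5 →J3  (Se2: effort source, stroke at far end)
bond 0 →TF1  (closing 1-jn rule on J1)
bond 2 →J2  (0-jn J3 has e-setter on 5)
bond 4 →I1  (common-e at J3 fixed by 5)
bond 1 →J2  (TF TF1: opposite of bond 0)
bond 6 →I2  (J2: last free bond brings flow in)

β0 |TF1
β1 |J2
β2 |J2
β3 |J1
β4 |I1
β5 |J3
β6 |I2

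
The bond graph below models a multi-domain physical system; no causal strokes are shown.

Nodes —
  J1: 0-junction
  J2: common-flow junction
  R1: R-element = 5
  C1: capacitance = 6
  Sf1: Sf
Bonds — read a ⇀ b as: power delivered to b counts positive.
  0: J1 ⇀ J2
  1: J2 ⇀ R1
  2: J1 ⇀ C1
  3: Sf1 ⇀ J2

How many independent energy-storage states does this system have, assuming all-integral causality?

1  (C1 all integral)

b3 stroke at Sf1  (Sf1: flow source, stroke at near end)
b0 stroke at J2  (J2: bond 3 brought flow, rest push out)
b1 stroke at J2  (J2 flow already set via bond 3)
b2 stroke at J1  (J1 needs exactly one e-in)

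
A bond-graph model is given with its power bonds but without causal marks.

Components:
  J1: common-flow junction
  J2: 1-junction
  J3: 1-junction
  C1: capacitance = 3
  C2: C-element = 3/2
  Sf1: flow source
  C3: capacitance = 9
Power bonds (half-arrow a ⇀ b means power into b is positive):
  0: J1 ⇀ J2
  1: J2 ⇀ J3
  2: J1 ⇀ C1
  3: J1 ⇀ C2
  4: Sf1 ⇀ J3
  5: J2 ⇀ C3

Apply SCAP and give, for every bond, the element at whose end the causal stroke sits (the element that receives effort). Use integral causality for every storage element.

b0 →J2
b1 →J3
b2 →J1
b3 →J1
b4 →Sf1
b5 →J2

bond 4 stroke at Sf1  (Sf1: flow source, stroke at near end)
bond 1 stroke at J3  (J3: bond 4 brought flow, rest push out)
bond 0 stroke at J2  (1-jn J2 has f-setter on 1)
bond 5 stroke at J2  (common-f at J2 fixed by 1)
bond 2 stroke at J1  (common-f at J1 fixed by 0)
bond 3 stroke at J1  (common-f at J1 fixed by 0)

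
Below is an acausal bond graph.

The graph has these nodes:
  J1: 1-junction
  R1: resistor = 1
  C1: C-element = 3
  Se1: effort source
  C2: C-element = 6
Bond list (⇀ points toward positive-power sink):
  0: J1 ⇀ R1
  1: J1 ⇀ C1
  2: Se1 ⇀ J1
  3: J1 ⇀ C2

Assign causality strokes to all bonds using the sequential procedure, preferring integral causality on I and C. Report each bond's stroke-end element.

#2 stroke at J1  (source Se1 imposes e)
#1 stroke at J1  (prefer integral on C1)
#3 stroke at J1  (prefer integral on C2)
#0 stroke at R1  (closing 1-jn rule on J1)

bond 0 |R1
bond 1 |J1
bond 2 |J1
bond 3 |J1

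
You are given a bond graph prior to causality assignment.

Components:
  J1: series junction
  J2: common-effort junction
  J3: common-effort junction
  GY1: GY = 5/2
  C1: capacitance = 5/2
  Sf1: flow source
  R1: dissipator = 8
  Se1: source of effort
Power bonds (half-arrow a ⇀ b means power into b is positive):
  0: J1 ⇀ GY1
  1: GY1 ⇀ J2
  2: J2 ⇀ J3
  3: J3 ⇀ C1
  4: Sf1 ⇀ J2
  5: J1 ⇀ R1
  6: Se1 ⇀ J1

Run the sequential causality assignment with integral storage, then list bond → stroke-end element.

b0 stroke→GY1
b1 stroke→GY1
b2 stroke→J2
b3 stroke→J3
b4 stroke→Sf1
b5 stroke→J1
b6 stroke→J1

#4 stroke→Sf1  (Sf1 fixes flow; stroke at Sf1)
#6 stroke→J1  (Se1 (Se) sets effort on bond)
#3 stroke→J3  (prefer integral on C1)
#2 stroke→J2  (J3: bond 3 brought effort, rest push out)
#1 stroke→GY1  (0-jn J2 has e-setter on 2)
#0 stroke→GY1  (through GY1, causality inverts; strokes same side of GY1)
#5 stroke→J1  (1-jn J1 has f-setter on 0)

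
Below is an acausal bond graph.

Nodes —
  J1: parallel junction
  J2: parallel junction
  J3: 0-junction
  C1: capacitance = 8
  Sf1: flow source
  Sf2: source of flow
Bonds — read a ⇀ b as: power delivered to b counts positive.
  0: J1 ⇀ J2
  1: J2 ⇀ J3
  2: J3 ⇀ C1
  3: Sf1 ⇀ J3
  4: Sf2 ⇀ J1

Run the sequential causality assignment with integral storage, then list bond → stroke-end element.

#3 stroke→Sf1  (source Sf1 imposes f)
#4 stroke→Sf2  (Sf2 (Sf) sets flow on bond)
#0 stroke→J1  (J1: last free bond brings effort in)
#1 stroke→J2  (J2 needs exactly one e-in)
#2 stroke→J3  (closing 0-jn rule on J3)

β0 stroke→J1
β1 stroke→J2
β2 stroke→J3
β3 stroke→Sf1
β4 stroke→Sf2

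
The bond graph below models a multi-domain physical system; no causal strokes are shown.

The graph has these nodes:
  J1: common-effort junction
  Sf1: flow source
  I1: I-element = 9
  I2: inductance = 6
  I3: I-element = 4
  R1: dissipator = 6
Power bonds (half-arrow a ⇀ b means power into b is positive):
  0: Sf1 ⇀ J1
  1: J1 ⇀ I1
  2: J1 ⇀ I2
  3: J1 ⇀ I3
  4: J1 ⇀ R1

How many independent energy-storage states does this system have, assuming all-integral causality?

3  (I1, I2, I3 all integral)

b0 stroke→Sf1  (Sf1: flow source, stroke at near end)
b1 stroke→I1  (prefer integral on I1)
b2 stroke→I2  (I2 outputs flow p/I2)
b3 stroke→I3  (prefer integral on I3)
b4 stroke→J1  (J1 needs exactly one e-in)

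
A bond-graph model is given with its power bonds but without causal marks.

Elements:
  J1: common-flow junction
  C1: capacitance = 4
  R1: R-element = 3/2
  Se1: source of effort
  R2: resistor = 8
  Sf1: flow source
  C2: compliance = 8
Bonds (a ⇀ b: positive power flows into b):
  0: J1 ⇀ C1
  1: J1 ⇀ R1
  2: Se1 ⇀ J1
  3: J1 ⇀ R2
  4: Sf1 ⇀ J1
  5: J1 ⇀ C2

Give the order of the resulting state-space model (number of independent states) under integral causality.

2  (C1, C2 all integral)

bond 2 stroke at J1  (source Se1 imposes e)
bond 4 stroke at Sf1  (Sf1 fixes flow; stroke at Sf1)
bond 0 stroke at J1  (1-jn J1 has f-setter on 4)
bond 1 stroke at J1  (1-jn J1 has f-setter on 4)
bond 3 stroke at J1  (1-jn J1 has f-setter on 4)
bond 5 stroke at J1  (common-f at J1 fixed by 4)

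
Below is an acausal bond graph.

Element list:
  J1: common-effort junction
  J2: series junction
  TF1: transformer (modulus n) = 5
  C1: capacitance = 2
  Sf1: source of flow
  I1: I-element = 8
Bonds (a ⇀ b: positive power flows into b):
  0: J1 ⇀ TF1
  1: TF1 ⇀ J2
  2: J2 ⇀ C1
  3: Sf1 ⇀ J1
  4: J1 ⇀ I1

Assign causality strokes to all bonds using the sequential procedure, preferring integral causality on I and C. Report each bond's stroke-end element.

b0 |J1
b1 |TF1
b2 |J2
b3 |Sf1
b4 |I1

β3 stroke at Sf1  (source Sf1 imposes f)
β2 stroke at J2  (prefer integral on C1)
β1 stroke at TF1  (J2 needs exactly one f-in)
β0 stroke at J1  (TF1: transformer flips bond 1)
β4 stroke at I1  (0-jn J1 has e-setter on 0)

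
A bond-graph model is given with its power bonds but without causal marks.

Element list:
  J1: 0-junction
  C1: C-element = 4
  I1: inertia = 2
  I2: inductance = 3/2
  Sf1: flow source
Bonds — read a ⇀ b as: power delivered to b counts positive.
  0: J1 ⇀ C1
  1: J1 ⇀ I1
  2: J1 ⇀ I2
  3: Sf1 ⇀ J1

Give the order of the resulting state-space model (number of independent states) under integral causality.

β3 stroke→Sf1  (Sf1 fixes flow; stroke at Sf1)
β0 stroke→J1  (C1 outputs effort q/C1)
β1 stroke→I1  (0-jn J1 has e-setter on 0)
β2 stroke→I2  (0-jn J1 has e-setter on 0)

3  (C1, I1, I2 all integral)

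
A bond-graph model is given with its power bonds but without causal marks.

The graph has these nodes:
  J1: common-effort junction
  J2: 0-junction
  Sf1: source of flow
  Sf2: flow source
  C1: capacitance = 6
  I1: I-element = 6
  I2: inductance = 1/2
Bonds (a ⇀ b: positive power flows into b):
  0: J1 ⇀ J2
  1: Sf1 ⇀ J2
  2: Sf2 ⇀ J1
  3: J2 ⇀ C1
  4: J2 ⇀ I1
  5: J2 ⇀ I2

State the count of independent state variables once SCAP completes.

bond 1 stroke→Sf1  (Sf1 (Sf) sets flow on bond)
bond 2 stroke→Sf2  (source Sf2 imposes f)
bond 0 stroke→J1  (closing 0-jn rule on J1)
bond 3 stroke→J2  (prefer integral on C1)
bond 4 stroke→I1  (0-jn J2 has e-setter on 3)
bond 5 stroke→I2  (0-jn J2 has e-setter on 3)

3  (C1, I1, I2 all integral)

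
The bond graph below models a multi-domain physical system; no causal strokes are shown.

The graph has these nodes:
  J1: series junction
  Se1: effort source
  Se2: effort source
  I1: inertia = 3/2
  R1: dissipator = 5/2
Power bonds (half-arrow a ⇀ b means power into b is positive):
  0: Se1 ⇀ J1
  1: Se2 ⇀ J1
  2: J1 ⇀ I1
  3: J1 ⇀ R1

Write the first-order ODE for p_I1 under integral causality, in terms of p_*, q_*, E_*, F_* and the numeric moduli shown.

β0 stroke at J1  (Se1 fixes effort; stroke away)
β1 stroke at J1  (Se2 fixes effort; stroke away)
β2 stroke at I1  (I1 integral (f out))
β3 stroke at J1  (J1: bond 2 brought flow, rest push out)

dp_I1/dt = E_Se1 + E_Se2 - 5*p_I1/3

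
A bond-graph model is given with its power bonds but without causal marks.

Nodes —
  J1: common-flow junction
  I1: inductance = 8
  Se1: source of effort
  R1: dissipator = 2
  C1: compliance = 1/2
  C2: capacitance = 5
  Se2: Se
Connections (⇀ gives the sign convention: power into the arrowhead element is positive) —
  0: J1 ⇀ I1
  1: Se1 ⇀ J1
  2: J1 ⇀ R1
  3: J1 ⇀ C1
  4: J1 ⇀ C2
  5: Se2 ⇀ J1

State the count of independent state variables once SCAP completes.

3  (C1, C2, I1 all integral)

b1 |J1  (Se1 (Se) sets effort on bond)
b5 |J1  (Se2 (Se) sets effort on bond)
b0 |I1  (I1 integral (f out))
b2 |J1  (J1: bond 0 brought flow, rest push out)
b3 |J1  (J1: bond 0 brought flow, rest push out)
b4 |J1  (J1 flow already set via bond 0)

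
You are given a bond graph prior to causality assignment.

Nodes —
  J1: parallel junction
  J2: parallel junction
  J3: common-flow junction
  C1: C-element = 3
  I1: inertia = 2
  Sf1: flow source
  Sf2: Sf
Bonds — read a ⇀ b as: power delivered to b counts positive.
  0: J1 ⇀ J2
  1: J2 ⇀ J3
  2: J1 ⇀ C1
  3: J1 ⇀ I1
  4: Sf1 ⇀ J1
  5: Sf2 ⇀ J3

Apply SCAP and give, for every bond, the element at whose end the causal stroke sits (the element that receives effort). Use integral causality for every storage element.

b0 stroke at J2
b1 stroke at J3
b2 stroke at J1
b3 stroke at I1
b4 stroke at Sf1
b5 stroke at Sf2

bond 4 →Sf1  (Sf1 (Sf) sets flow on bond)
bond 5 →Sf2  (source Sf2 imposes f)
bond 1 →J3  (1-jn J3 has f-setter on 5)
bond 0 →J2  (J2: last free bond brings effort in)
bond 2 →J1  (C1 outputs effort q/C1)
bond 3 →I1  (common-e at J1 fixed by 2)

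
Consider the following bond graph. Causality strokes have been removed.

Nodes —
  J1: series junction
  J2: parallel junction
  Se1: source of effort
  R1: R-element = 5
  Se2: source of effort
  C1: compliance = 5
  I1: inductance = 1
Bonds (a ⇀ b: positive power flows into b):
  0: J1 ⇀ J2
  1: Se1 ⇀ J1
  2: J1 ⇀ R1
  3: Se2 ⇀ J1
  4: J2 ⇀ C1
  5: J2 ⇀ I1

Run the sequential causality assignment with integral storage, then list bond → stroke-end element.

b0 →J1
b1 →J1
b2 →R1
b3 →J1
b4 →J2
b5 →I1

#1 stroke→J1  (Se1 fixes effort; stroke away)
#3 stroke→J1  (Se2 (Se) sets effort on bond)
#4 stroke→J2  (C1 outputs effort q/C1)
#0 stroke→J1  (0-jn J2 has e-setter on 4)
#5 stroke→I1  (J2 effort already set via bond 4)
#2 stroke→R1  (J1: last free bond brings flow in)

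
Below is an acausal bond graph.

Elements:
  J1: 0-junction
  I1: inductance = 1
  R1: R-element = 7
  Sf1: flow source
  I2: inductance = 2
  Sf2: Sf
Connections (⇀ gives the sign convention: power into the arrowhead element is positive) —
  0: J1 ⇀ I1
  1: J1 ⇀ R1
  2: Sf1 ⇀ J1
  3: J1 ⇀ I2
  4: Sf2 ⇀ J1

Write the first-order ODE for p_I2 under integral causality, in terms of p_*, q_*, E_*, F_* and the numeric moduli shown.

#2 stroke at Sf1  (Sf1 fixes flow; stroke at Sf1)
#4 stroke at Sf2  (source Sf2 imposes f)
#0 stroke at I1  (I1 integral (f out))
#3 stroke at I2  (prefer integral on I2)
#1 stroke at J1  (J1 needs exactly one e-in)

dp_I2/dt = 7*F_Sf1 + 7*F_Sf2 - 7*p_I1 - 7*p_I2/2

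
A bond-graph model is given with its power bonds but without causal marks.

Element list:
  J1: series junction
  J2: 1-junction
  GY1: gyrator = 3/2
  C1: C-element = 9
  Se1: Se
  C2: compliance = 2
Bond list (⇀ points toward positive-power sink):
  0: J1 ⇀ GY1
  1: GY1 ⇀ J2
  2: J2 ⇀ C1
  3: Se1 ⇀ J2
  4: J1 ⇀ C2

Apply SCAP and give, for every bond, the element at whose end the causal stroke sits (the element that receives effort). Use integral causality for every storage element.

b0 |GY1
b1 |GY1
b2 |J2
b3 |J2
b4 |J1

#3 stroke at J2  (Se1: effort source, stroke at far end)
#2 stroke at J2  (prefer integral on C1)
#1 stroke at GY1  (J2 needs exactly one f-in)
#0 stroke at GY1  (GY1 both-in/both-out from 1)
#4 stroke at J1  (common-f at J1 fixed by 0)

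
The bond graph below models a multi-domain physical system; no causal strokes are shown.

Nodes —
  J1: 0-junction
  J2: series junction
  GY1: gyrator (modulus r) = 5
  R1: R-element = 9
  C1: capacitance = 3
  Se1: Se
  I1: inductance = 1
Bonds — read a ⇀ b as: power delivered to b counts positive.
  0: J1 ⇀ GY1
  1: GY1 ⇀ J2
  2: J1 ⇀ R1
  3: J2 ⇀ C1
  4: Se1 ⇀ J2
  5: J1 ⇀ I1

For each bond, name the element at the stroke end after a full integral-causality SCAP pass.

#4 stroke at J2  (Se1 (Se) sets effort on bond)
#3 stroke at J2  (C1: C, integral causality)
#1 stroke at GY1  (J2 needs exactly one f-in)
#0 stroke at GY1  (GY1 both-in/both-out from 1)
#5 stroke at I1  (I1: I, integral causality)
#2 stroke at J1  (closing 0-jn rule on J1)

b0 stroke→GY1
b1 stroke→GY1
b2 stroke→J1
b3 stroke→J2
b4 stroke→J2
b5 stroke→I1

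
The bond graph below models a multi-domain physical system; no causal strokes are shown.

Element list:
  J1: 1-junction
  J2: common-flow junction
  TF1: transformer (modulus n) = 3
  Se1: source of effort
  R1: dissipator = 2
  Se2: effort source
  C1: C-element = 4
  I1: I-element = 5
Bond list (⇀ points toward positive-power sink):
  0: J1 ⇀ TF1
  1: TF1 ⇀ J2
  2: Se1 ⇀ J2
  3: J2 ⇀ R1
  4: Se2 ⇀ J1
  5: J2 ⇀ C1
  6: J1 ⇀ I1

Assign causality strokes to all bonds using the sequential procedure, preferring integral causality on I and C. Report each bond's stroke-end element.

β2 |J2  (source Se1 imposes e)
β4 |J1  (source Se2 imposes e)
β5 |J2  (C1: C, integral causality)
β6 |I1  (prefer integral on I1)
β0 |J1  (J1: bond 6 brought flow, rest push out)
β1 |TF1  (through TF1, causality passes straight; one stroke at TF1)
β3 |J2  (1-jn J2 has f-setter on 1)

b0 →J1
b1 →TF1
b2 →J2
b3 →J2
b4 →J1
b5 →J2
b6 →I1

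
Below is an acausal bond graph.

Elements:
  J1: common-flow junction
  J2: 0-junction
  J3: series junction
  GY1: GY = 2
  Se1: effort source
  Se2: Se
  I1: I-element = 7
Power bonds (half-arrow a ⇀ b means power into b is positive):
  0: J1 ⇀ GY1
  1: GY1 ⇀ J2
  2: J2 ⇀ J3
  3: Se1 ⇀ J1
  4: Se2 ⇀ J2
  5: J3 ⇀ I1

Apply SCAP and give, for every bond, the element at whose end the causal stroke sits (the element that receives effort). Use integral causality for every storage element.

β3 stroke→J1  (Se1 fixes effort; stroke away)
β4 stroke→J2  (Se2 (Se) sets effort on bond)
β0 stroke→GY1  (only one flow-in slot at J1)
β1 stroke→GY1  (common-e at J2 fixed by 4)
β2 stroke→J3  (0-jn J2 has e-setter on 4)
β5 stroke→I1  (J3: last free bond brings flow in)

b0 stroke at GY1
b1 stroke at GY1
b2 stroke at J3
b3 stroke at J1
b4 stroke at J2
b5 stroke at I1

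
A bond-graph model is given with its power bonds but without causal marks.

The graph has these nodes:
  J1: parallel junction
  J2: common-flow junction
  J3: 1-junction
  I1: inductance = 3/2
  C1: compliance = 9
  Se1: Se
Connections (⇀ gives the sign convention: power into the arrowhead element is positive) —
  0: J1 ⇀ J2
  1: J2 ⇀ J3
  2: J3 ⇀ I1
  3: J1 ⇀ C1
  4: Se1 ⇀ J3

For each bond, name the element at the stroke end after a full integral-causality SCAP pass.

bond 0 stroke at J2
bond 1 stroke at J3
bond 2 stroke at I1
bond 3 stroke at J1
bond 4 stroke at J3

β4 |J3  (Se1 fixes effort; stroke away)
β2 |I1  (I1: I, integral causality)
β1 |J3  (1-jn J3 has f-setter on 2)
β0 |J2  (common-f at J2 fixed by 1)
β3 |J1  (closing 0-jn rule on J1)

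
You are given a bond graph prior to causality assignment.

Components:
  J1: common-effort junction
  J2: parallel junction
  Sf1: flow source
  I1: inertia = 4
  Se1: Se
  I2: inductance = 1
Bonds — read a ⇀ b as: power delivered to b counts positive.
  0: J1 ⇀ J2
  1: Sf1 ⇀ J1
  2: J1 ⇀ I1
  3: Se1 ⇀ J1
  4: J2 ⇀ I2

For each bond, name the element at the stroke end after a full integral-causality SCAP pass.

bond 1 stroke at Sf1  (Sf1: flow source, stroke at near end)
bond 3 stroke at J1  (Se1: effort source, stroke at far end)
bond 0 stroke at J2  (0-jn J1 has e-setter on 3)
bond 2 stroke at I1  (J1: bond 3 brought effort, rest push out)
bond 4 stroke at I2  (0-jn J2 has e-setter on 0)

b0 stroke→J2
b1 stroke→Sf1
b2 stroke→I1
b3 stroke→J1
b4 stroke→I2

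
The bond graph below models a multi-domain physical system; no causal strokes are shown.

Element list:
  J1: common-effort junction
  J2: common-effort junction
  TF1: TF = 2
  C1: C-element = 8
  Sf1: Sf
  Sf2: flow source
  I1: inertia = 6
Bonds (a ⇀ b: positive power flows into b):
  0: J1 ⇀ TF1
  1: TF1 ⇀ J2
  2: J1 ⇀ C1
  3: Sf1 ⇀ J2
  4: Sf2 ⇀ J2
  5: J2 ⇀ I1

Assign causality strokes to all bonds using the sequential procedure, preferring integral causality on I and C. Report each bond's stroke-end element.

b0 →TF1
b1 →J2
b2 →J1
b3 →Sf1
b4 →Sf2
b5 →I1

b3 |Sf1  (Sf1 (Sf) sets flow on bond)
b4 |Sf2  (source Sf2 imposes f)
b2 |J1  (prefer integral on C1)
b0 |TF1  (J1 effort already set via bond 2)
b1 |J2  (TF1 one-in-one-out from 0)
b5 |I1  (0-jn J2 has e-setter on 1)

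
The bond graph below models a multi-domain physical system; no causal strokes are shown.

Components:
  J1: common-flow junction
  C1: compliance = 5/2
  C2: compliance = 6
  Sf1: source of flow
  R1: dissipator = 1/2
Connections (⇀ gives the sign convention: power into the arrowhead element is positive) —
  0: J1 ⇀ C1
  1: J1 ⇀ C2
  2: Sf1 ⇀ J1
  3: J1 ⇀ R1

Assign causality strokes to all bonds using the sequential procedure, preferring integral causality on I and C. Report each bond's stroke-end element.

bond 0 →J1
bond 1 →J1
bond 2 →Sf1
bond 3 →J1

β2 stroke at Sf1  (Sf1 (Sf) sets flow on bond)
β0 stroke at J1  (J1 flow already set via bond 2)
β1 stroke at J1  (J1 flow already set via bond 2)
β3 stroke at J1  (J1: bond 2 brought flow, rest push out)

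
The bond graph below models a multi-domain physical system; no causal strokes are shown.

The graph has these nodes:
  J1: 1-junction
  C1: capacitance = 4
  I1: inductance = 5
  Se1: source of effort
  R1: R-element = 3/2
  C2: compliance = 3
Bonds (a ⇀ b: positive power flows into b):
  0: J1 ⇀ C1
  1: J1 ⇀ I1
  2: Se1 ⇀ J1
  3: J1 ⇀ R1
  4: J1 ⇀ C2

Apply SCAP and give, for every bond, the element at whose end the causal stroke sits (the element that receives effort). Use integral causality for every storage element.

#0 stroke→J1
#1 stroke→I1
#2 stroke→J1
#3 stroke→J1
#4 stroke→J1

bond 2 →J1  (Se1 (Se) sets effort on bond)
bond 0 →J1  (C1: C, integral causality)
bond 1 →I1  (I1: I, integral causality)
bond 3 →J1  (J1: bond 1 brought flow, rest push out)
bond 4 →J1  (common-f at J1 fixed by 1)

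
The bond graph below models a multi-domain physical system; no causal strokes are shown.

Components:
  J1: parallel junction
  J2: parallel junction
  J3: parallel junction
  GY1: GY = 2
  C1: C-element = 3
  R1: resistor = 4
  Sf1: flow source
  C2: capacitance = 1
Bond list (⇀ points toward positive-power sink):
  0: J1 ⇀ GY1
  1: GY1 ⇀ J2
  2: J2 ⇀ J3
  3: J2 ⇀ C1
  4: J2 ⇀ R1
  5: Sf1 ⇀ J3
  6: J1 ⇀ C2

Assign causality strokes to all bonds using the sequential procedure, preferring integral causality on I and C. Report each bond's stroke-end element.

β5 stroke→Sf1  (source Sf1 imposes f)
β2 stroke→J3  (only one effort-in slot at J3)
β3 stroke→J2  (prefer integral on C1)
β1 stroke→GY1  (0-jn J2 has e-setter on 3)
β4 stroke→R1  (J2 effort already set via bond 3)
β0 stroke→GY1  (GY1: gyrator matches bond 1)
β6 stroke→J1  (J1 needs exactly one e-in)

#0 →GY1
#1 →GY1
#2 →J3
#3 →J2
#4 →R1
#5 →Sf1
#6 →J1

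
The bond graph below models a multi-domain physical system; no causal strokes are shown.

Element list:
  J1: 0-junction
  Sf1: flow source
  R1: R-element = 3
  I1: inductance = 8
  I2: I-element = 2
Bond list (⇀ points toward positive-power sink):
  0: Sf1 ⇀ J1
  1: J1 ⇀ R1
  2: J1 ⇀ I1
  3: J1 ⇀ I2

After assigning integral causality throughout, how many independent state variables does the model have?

bond 0 stroke at Sf1  (Sf1 (Sf) sets flow on bond)
bond 2 stroke at I1  (prefer integral on I1)
bond 3 stroke at I2  (I2: I, integral causality)
bond 1 stroke at J1  (J1: last free bond brings effort in)

2  (I1, I2 all integral)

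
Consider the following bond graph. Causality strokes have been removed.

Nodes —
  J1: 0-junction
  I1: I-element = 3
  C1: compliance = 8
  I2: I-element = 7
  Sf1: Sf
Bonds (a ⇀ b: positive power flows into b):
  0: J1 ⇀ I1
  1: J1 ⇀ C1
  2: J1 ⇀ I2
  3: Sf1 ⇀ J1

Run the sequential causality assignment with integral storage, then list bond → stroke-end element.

#3 stroke→Sf1  (source Sf1 imposes f)
#0 stroke→I1  (prefer integral on I1)
#1 stroke→J1  (C1 outputs effort q/C1)
#2 stroke→I2  (common-e at J1 fixed by 1)

bond 0 stroke at I1
bond 1 stroke at J1
bond 2 stroke at I2
bond 3 stroke at Sf1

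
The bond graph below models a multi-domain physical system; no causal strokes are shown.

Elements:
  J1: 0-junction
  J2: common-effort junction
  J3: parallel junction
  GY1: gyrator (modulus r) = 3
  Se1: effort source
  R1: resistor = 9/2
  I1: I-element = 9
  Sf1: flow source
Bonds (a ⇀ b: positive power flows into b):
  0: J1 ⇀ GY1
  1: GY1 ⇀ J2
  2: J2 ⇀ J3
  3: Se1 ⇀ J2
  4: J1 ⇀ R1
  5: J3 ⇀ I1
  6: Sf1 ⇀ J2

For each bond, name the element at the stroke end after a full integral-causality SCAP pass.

bond 3 stroke at J2  (Se1 fixes effort; stroke away)
bond 6 stroke at Sf1  (Sf1: flow source, stroke at near end)
bond 1 stroke at GY1  (J2: bond 3 brought effort, rest push out)
bond 2 stroke at J3  (0-jn J2 has e-setter on 3)
bond 5 stroke at I1  (common-e at J3 fixed by 2)
bond 0 stroke at GY1  (GY1: gyrator matches bond 1)
bond 4 stroke at J1  (closing 0-jn rule on J1)

bond 0 stroke→GY1
bond 1 stroke→GY1
bond 2 stroke→J3
bond 3 stroke→J2
bond 4 stroke→J1
bond 5 stroke→I1
bond 6 stroke→Sf1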